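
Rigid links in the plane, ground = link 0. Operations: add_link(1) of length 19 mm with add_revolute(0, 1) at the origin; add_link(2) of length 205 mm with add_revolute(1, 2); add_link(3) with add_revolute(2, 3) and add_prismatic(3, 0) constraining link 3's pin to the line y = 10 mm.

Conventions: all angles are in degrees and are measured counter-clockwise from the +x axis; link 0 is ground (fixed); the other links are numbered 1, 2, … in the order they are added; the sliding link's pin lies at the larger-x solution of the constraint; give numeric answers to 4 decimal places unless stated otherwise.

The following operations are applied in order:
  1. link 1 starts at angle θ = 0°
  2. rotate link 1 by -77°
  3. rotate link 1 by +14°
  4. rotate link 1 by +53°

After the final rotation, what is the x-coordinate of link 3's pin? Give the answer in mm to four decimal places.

geometry: r = 19 mm, L = 205 mm, e = 10 mm; θ starts at 0°
rotate link 1 by -77°: θ ← 0° -77° = -77°
rotate link 1 by +14°: θ ← -77° +14° = -63°
rotate link 1 by +53°: θ ← -63° +53° = -10°
crank pin P = (r cos θ, r sin θ) = (18.711347, -3.299315)
h = r sin θ − e = -3.299315 − 10 = -13.299315
x = r cos θ + √(L² − h²) = 18.711347 + 204.568151 = 223.279498

223.2795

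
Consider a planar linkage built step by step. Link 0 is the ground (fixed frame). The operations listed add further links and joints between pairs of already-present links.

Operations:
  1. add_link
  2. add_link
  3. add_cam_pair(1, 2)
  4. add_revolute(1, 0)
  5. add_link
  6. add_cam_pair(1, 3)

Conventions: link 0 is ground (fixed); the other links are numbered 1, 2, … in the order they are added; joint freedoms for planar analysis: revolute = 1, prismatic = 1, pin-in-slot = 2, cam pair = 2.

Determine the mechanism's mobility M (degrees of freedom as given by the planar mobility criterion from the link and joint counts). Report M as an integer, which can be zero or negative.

ground; <1,0,0>
#1 <2,0,0>
#2 <3,0,0>
C:1↔2 J2 <3,0,1>
R:1↔0 J1 <3,1,1>
#3 <4,1,1>
C:1↔3 J2 <4,1,2>
3×3 − 2×1 − 1×2 = 5

M = 5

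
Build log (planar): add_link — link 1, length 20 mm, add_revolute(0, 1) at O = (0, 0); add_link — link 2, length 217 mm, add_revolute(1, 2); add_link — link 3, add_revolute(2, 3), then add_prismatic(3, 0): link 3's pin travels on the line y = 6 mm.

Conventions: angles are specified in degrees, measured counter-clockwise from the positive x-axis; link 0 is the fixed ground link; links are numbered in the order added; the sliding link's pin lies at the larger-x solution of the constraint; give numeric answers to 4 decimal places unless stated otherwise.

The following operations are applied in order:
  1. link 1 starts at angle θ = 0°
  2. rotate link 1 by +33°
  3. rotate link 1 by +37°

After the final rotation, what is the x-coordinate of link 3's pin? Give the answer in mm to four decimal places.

geometry: r = 20 mm, L = 217 mm, e = 6 mm; θ starts at 0°
rotate link 1 by +33°: θ ← 0° +33° = 33°
rotate link 1 by +37°: θ ← 33° +37° = 70°
crank pin P = (r cos θ, r sin θ) = (6.840403, 18.793852)
h = r sin θ − e = 18.793852 − 6 = 12.793852
x = r cos θ + √(L² − h²) = 6.840403 + 216.622523 = 223.462926

223.4629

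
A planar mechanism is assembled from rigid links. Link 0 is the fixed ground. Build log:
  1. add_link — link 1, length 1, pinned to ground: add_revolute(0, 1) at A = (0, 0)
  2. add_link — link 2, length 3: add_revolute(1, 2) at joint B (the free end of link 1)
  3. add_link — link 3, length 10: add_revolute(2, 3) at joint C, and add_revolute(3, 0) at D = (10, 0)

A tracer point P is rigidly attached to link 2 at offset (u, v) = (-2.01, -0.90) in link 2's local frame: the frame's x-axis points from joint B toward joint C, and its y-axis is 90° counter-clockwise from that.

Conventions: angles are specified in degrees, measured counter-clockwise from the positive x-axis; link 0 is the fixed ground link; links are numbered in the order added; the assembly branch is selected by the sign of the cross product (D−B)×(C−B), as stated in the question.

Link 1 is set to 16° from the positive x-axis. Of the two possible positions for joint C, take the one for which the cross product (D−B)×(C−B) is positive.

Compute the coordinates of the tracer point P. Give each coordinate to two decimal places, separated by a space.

A=(0,0), D=(10.00,0)
B = A + 1.00·(cos16°, sin16°) = (0.9613, 0.2756)
|BD| = 9.0429
circle(B,3.00) ∩ circle(D,10.00): a=-0.5101, h=2.9563
  candidates: C₊=(0.5415,3.2461) cross=26.734; C₋=(0.3613,-2.6638) cross=-26.734
  branch + wants cross > 0 → take C=(0.5415,3.2461) (cross=26.734)
ex = (C−B)/|BC| = (-0.1399,0.9902); ey = (-0.9902,-0.1399)
P = B + -2.01·ex + -0.90·ey = (2.1336,-1.5887)

2.13 -1.59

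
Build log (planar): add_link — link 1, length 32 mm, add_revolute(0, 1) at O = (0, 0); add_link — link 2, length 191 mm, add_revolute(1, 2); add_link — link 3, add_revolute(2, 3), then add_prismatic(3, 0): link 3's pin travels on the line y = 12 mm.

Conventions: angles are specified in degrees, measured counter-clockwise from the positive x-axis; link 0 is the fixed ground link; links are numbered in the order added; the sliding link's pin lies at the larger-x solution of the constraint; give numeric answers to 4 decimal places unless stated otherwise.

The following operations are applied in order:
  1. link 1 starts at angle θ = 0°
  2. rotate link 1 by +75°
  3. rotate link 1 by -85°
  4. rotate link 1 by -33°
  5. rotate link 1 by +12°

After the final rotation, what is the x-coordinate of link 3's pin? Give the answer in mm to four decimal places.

geometry: r = 32 mm, L = 191 mm, e = 12 mm; θ starts at 0°
rotate link 1 by +75°: θ ← 0° +75° = 75°
rotate link 1 by -85°: θ ← 75° -85° = -10°
rotate link 1 by -33°: θ ← -10° -33° = -43°
rotate link 1 by +12°: θ ← -43° +12° = -31°
crank pin P = (r cos θ, r sin θ) = (27.429354, -16.481218)
h = r sin θ − e = -16.481218 − 12 = -28.481218
x = r cos θ + √(L² − h²) = 27.429354 + 188.864555 = 216.293909

216.2939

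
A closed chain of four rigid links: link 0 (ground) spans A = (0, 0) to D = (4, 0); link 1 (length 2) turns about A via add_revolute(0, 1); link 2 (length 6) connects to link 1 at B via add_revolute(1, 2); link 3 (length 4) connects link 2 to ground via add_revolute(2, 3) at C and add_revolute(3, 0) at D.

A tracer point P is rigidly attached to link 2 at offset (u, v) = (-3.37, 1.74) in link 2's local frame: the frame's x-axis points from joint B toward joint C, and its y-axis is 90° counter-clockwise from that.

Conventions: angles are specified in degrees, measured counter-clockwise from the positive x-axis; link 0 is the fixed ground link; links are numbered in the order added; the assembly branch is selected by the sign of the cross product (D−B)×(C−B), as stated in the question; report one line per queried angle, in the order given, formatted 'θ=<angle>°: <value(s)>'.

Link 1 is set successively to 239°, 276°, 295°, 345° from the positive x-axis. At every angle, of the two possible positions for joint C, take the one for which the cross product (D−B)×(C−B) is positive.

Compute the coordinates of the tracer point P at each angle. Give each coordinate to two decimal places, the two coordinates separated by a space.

A=(0,0), D=(4.00,0)
θ=239°: B = A + 2.00·(cos239°, sin239°) = (-1.0301, -1.7143)
θ=239°: |BD| = 5.3142
θ=239°: circle(B,6.00) ∩ circle(D,4.00): a=4.5388, h=3.9241
θ=239°:   candidates: C₊=(2.0002,3.4642) cross=20.854; C₋=(4.5320,-3.9645) cross=-20.854
θ=239°:   branch + wants cross > 0 → take C=(2.0002,3.4642) (cross=20.854)
θ=239°: ex = (C−B)/|BC| = (0.5050,0.8631); ey = (-0.8631,0.5050)
θ=239°: P = B + -3.37·ex + 1.74·ey = (-4.2339,-3.7442)
θ=276°: B = A + 2.00·(cos276°, sin276°) = (0.2091, -1.9890)
θ=276°: |BD| = 4.2811
θ=276°: circle(B,6.00) ∩ circle(D,4.00): a=4.4764, h=3.9952
θ=276°:   candidates: C₊=(2.3167,3.6286) cross=17.104; C₋=(6.0292,-3.4471) cross=-17.104
θ=276°:   branch + wants cross > 0 → take C=(2.3167,3.6286) (cross=17.104)
θ=276°: ex = (C−B)/|BC| = (0.3513,0.9363); ey = (-0.9363,0.3513)
θ=276°: P = B + -3.37·ex + 1.74·ey = (-2.6039,-4.5331)
θ=295°: B = A + 2.00·(cos295°, sin295°) = (0.8452, -1.8126)
θ=295°: |BD| = 3.6384
θ=295°: circle(B,6.00) ∩ circle(D,4.00): a=4.5677, h=3.8906
θ=295°:   candidates: C₊=(2.8675,3.8363) cross=14.156; C₋=(6.7439,-2.9105) cross=-14.156
θ=295°:   branch + wants cross > 0 → take C=(2.8675,3.8363) (cross=14.156)
θ=295°: ex = (C−B)/|BC| = (0.3370,0.9415); ey = (-0.9415,0.3370)
θ=295°: P = B + -3.37·ex + 1.74·ey = (-1.9288,-4.3990)
θ=345°: B = A + 2.00·(cos345°, sin345°) = (1.9319, -0.5176)
θ=345°: |BD| = 2.1319
θ=345°: circle(B,6.00) ∩ circle(D,4.00): a=5.7565, h=1.6919
θ=345°:   candidates: C₊=(7.1053,2.5213) cross=3.607; C₋=(7.9269,-0.7612) cross=-3.607
θ=345°:   branch + wants cross > 0 → take C=(7.1053,2.5213) (cross=3.607)
θ=345°: ex = (C−B)/|BC| = (0.8622,0.5065); ey = (-0.5065,0.8622)
θ=345°: P = B + -3.37·ex + 1.74·ey = (-1.8552,-0.7242)

θ=239°: -4.23 -3.74
θ=276°: -2.60 -4.53
θ=295°: -1.93 -4.40
θ=345°: -1.86 -0.72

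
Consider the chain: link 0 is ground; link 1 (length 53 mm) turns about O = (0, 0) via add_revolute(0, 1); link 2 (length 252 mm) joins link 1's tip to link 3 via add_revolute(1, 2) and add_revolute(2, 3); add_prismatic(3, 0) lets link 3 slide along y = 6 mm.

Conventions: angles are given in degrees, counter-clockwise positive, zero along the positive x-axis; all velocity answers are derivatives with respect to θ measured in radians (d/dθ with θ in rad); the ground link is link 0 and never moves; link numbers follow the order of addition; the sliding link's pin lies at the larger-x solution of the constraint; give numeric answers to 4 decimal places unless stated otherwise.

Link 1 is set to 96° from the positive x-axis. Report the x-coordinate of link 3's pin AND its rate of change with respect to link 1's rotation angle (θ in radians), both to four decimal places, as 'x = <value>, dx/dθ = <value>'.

geometry: r = 53 mm, L = 252 mm, e = 6 mm
crank pin P = (r cos θ, r sin θ) = (-5.540009, 52.709660)
h = r sin θ − e = 52.709660 − 6 = 46.709660
x = r cos θ + √(L² − h²) = -5.540009 + 247.633212 = 242.093203
dx/dθ = −r sin θ − h·r cos θ/√(L² − h²) (θ in radians; h = 46.709660) = -51.664680

x = 242.0932, dx/dθ = -51.6647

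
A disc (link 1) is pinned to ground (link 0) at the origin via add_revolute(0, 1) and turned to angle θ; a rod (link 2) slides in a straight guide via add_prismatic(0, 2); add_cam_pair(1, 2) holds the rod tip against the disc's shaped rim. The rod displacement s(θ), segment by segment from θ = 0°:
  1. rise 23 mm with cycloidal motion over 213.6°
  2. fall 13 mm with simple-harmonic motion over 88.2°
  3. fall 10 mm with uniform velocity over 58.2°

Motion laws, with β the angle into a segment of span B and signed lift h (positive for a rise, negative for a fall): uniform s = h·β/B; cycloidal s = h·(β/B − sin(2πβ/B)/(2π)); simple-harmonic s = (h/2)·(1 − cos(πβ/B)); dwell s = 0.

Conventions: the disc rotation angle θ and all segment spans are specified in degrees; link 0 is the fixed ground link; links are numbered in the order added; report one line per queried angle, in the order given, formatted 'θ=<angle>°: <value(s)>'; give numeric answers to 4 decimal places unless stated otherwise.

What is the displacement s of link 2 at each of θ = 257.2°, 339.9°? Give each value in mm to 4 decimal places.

segment 1 (0° to 213.6°, cycloidal, h = 23) is passed completely: s = 0.0000 + (23) = 23.0000
θ = 257.2° falls in segment 2 (213.6° to 301.8°, simple-harmonic, h = -13): β = 257.2 − 213.6 = 43.6°, B = 88.2°; Δs = -13/2·(1 − cos(π·0.4943)) = -6.3842; s = 23.0000 − 6.3842 = 16.6158
segment 2 (213.6° to 301.8°, simple-harmonic, h = -13) is passed completely: s = 23.0000 + (-13) = 10.0000
θ = 339.9° falls in segment 3 (301.8° to 360°, uniform, h = -10): β = 339.9 − 301.8 = 38.1°, B = 58.2°; Δs = -10·38.1/58.2 = -6.5464; s = 10.0000 − 6.5464 = 3.4536

θ=257.2°: 16.6158
θ=339.9°: 3.4536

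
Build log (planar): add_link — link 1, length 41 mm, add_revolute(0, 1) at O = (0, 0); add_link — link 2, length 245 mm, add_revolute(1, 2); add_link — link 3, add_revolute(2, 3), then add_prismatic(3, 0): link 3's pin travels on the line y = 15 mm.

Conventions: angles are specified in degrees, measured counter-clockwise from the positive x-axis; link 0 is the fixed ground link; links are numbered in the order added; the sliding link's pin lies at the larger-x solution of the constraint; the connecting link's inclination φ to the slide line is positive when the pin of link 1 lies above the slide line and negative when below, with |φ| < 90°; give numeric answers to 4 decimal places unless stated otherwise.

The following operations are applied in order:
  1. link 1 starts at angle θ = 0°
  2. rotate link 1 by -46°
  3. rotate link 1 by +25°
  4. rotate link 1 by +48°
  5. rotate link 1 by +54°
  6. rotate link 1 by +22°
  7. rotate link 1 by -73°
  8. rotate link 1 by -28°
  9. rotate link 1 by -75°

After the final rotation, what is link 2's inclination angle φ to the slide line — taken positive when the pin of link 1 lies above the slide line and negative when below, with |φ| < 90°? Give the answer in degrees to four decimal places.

geometry: r = 41 mm, L = 245 mm, e = 15 mm; θ starts at 0°
rotate link 1 by -46°: θ ← 0° -46° = -46°
rotate link 1 by +25°: θ ← -46° +25° = -21°
rotate link 1 by +48°: θ ← -21° +48° = 27°
rotate link 1 by +54°: θ ← 27° +54° = 81°
rotate link 1 by +22°: θ ← 81° +22° = 103°
rotate link 1 by -73°: θ ← 103° -73° = 30°
rotate link 1 by -28°: θ ← 30° -28° = 2°
rotate link 1 by -75°: θ ← 2° -75° = -73°
h = r sin θ − e = -39.208495 − 15 = -54.208495
sin φ = h / L = -54.208495 / 245 = -0.22125916
φ = arcsin(-0.22125916) = -12.783000°

-12.7830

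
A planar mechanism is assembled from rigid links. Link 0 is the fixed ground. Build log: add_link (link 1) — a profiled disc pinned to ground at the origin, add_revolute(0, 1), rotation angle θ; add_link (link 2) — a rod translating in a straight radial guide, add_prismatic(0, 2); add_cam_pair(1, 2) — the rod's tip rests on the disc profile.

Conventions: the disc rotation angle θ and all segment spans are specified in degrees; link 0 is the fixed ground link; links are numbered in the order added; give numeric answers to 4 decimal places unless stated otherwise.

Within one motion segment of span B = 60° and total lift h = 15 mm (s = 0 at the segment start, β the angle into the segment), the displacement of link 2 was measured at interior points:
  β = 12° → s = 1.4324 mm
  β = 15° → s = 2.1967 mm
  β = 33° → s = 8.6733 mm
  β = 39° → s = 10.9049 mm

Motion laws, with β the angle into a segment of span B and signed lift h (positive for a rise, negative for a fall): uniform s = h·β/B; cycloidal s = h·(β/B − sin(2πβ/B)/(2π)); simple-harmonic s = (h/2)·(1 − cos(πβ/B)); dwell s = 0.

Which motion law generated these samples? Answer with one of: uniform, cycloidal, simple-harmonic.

candidates at β/B = r: uniform s = h·r (linear in β); cycloidal s = h·(r − sin(2πr)/(2π)); simple-harmonic s = (h/2)(1 − cos(πr))
β=12°: printed 1.4324 | uniform 3.0000, cycloidal 0.7295, simple-harmonic 1.4324
β=15°: printed 2.1967 | uniform 3.7500, cycloidal 1.3627, simple-harmonic 2.1967
β=33°: printed 8.6733 | uniform 8.2500, cycloidal 8.9877, simple-harmonic 8.6733
β=39°: printed 10.9049 | uniform 9.7500, cycloidal 11.6814, simple-harmonic 10.9049
only one law matches every sample → simple-harmonic

simple-harmonic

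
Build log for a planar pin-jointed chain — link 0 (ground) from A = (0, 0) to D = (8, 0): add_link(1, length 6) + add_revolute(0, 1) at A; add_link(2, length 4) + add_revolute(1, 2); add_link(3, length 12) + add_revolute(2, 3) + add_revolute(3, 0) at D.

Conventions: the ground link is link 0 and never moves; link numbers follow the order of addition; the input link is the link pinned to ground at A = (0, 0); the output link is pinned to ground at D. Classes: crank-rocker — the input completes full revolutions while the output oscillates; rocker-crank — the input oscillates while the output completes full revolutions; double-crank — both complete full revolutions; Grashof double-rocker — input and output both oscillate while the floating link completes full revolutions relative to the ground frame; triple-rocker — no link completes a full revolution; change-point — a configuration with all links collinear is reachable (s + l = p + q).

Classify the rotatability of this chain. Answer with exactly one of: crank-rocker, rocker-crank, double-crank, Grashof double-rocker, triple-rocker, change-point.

lengths: ground=8, input=6, coupler=4, output=12
sorted: s=4 (shortest), l=12 (longest), p+q=14
s + l = 16 vs p + q = 14
s + l > p + q → non-Grashof → no link fully rotates → triple-rocker

triple-rocker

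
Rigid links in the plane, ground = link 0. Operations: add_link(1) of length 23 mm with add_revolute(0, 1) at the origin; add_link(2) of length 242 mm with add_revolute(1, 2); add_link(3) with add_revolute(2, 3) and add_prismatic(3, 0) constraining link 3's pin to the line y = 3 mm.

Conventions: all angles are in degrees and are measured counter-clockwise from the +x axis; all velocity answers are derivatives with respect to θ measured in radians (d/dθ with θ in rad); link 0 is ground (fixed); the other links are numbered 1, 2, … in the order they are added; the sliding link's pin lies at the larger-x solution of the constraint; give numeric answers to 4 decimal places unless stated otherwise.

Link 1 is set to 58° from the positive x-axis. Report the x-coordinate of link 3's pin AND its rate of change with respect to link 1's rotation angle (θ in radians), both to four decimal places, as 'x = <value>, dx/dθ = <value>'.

geometry: r = 23 mm, L = 242 mm, e = 3 mm
crank pin P = (r cos θ, r sin θ) = (12.188143, 19.505106)
h = r sin θ − e = 19.505106 − 3 = 16.505106
x = r cos θ + √(L² − h²) = 12.188143 + 241.436496 = 253.624639
dx/dθ = −r sin θ − h·r cos θ/√(L² − h²) (θ in radians; h = 16.505106) = -20.338313

x = 253.6246, dx/dθ = -20.3383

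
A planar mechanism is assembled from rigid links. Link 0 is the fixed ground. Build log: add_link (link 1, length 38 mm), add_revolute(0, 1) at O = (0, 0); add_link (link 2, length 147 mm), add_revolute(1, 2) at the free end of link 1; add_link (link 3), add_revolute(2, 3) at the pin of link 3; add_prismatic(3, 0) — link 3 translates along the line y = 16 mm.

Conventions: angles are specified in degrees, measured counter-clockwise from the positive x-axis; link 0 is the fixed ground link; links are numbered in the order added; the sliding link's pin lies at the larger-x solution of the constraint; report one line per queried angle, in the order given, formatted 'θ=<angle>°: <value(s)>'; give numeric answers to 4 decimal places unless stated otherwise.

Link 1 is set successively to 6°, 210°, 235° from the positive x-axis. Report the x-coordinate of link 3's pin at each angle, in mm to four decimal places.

geometry: r = 38 mm, L = 147 mm, e = 16 mm
θ=6°: crank pin P = (r cos θ, r sin θ) = (37.791832, 3.972082)
θ=6°: h = r sin θ − e = 3.972082 − 16 = -12.027918
θ=6°: x = r cos θ + √(L² − h²) = 37.791832 + 146.507096 = 184.298928
θ=210°: crank pin P = (r cos θ, r sin θ) = (-32.908965, -19.000000)
θ=210°: h = r sin θ − e = -19.000000 − 16 = -35.000000
θ=210°: x = r cos θ + √(L² − h²) = -32.908965 + 142.772546 = 109.863581
θ=235°: crank pin P = (r cos θ, r sin θ) = (-21.795905, -31.127778)
θ=235°: h = r sin θ − e = -31.127778 − 16 = -47.127778
θ=235°: x = r cos θ + √(L² − h²) = -21.795905 + 139.240700 = 117.444796

θ=6°: 184.2989
θ=210°: 109.8636
θ=235°: 117.4448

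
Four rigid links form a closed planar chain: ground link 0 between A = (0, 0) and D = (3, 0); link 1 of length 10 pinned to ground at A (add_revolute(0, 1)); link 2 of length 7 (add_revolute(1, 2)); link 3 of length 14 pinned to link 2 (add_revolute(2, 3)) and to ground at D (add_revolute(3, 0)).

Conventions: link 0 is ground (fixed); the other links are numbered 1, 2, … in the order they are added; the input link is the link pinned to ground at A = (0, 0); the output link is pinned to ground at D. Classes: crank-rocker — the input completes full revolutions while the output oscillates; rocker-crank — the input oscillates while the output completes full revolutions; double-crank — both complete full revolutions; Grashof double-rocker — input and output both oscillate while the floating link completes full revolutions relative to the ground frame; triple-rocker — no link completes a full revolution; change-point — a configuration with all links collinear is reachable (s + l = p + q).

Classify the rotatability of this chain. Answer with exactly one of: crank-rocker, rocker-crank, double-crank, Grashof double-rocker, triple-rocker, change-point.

lengths: ground=3, input=10, coupler=7, output=14
sorted: s=3 (shortest), l=14 (longest), p+q=17
s + l = 17 vs p + q = 17
s + l = p + q → change-point (collinear configuration reachable)

change-point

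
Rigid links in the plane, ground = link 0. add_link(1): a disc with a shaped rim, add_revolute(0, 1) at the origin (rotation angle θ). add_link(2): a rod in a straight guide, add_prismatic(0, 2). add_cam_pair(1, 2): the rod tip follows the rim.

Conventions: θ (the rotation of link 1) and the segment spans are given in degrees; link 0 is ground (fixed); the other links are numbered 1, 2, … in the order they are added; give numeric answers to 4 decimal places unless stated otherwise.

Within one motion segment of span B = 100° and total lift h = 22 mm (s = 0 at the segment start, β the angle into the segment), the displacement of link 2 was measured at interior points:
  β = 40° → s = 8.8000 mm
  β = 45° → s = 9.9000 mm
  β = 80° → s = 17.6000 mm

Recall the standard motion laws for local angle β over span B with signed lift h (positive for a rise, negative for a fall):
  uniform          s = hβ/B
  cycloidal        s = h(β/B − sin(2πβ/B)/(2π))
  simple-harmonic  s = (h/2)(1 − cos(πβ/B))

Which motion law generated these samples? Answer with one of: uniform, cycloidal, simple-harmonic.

candidates at β/B = r: uniform s = h·r (linear in β); cycloidal s = h·(r − sin(2πr)/(2π)); simple-harmonic s = (h/2)(1 − cos(πr))
β=40°: printed 8.8000 | uniform 8.8000, cycloidal 6.7419, simple-harmonic 7.6008
β=45°: printed 9.9000 | uniform 9.9000, cycloidal 8.8180, simple-harmonic 9.2792
β=80°: printed 17.6000 | uniform 17.6000, cycloidal 20.9300, simple-harmonic 19.8992
only one law matches every sample → uniform

uniform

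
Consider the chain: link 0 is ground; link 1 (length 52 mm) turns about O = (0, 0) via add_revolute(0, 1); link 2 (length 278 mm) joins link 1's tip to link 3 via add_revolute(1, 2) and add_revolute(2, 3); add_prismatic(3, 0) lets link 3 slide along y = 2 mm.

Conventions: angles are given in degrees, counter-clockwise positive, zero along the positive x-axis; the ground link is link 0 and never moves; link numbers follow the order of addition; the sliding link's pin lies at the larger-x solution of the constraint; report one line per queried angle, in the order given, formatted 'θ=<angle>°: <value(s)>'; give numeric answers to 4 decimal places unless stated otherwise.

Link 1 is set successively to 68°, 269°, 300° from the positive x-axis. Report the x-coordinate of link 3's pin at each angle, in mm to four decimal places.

geometry: r = 52 mm, L = 278 mm, e = 2 mm
θ=68°: crank pin P = (r cos θ, r sin θ) = (19.479543, 48.213560)
θ=68°: h = r sin θ − e = 48.213560 − 2 = 46.213560
θ=68°: x = r cos θ + √(L² − h²) = 19.479543 + 274.131915 = 293.611458
θ=269°: crank pin P = (r cos θ, r sin θ) = (-0.907525, -51.992080)
θ=269°: h = r sin θ − e = -51.992080 − 2 = -53.992080
θ=269°: x = r cos θ + √(L² − h²) = -0.907525 + 272.706537 = 271.799012
θ=300°: crank pin P = (r cos θ, r sin θ) = (26.000000, -45.033321)
θ=300°: h = r sin θ − e = -45.033321 − 2 = -47.033321
θ=300°: x = r cos θ + √(L² − h²) = 26.000000 + 273.992457 = 299.992457

θ=68°: 293.6115
θ=269°: 271.7990
θ=300°: 299.9925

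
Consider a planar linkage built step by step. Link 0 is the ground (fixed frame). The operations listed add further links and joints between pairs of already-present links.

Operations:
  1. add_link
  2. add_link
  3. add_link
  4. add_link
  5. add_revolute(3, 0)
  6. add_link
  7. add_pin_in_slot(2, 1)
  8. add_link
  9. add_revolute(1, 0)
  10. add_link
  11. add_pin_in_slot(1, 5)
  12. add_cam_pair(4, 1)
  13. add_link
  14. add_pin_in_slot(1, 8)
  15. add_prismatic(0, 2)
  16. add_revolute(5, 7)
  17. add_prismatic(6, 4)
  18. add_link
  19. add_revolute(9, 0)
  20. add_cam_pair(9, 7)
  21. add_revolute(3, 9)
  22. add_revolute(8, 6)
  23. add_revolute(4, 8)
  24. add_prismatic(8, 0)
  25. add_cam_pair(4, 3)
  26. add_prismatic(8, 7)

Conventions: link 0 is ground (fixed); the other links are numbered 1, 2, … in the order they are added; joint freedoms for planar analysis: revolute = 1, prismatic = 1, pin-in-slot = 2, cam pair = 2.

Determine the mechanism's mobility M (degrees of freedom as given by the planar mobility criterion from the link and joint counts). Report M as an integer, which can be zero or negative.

ground; <1,0,0>
#1 <2,0,0>
#2 <3,0,0>
#3 <4,0,0>
#4 <5,0,0>
R:3↔0 J1 <5,1,0>
#5 <6,1,0>
PS:2↔1 J2 <6,1,1>
#6 <7,1,1>
R:1↔0 J1 <7,2,1>
#7 <8,2,1>
PS:1↔5 J2 <8,2,2>
C:4↔1 J2 <8,2,3>
#8 <9,2,3>
PS:1↔8 J2 <9,2,4>
P:0↔2 J1 <9,3,4>
R:5↔7 J1 <9,4,4>
P:6↔4 J1 <9,5,4>
#9 <10,5,4>
R:9↔0 J1 <10,6,4>
C:9↔7 J2 <10,6,5>
R:3↔9 J1 <10,7,5>
R:8↔6 J1 <10,8,5>
R:4↔8 J1 <10,9,5>
P:8↔0 J1 <10,10,5>
C:4↔3 J2 <10,10,6>
P:8↔7 J1 <10,11,6>
3×9 − 2×11 − 1×6 = -1

M = -1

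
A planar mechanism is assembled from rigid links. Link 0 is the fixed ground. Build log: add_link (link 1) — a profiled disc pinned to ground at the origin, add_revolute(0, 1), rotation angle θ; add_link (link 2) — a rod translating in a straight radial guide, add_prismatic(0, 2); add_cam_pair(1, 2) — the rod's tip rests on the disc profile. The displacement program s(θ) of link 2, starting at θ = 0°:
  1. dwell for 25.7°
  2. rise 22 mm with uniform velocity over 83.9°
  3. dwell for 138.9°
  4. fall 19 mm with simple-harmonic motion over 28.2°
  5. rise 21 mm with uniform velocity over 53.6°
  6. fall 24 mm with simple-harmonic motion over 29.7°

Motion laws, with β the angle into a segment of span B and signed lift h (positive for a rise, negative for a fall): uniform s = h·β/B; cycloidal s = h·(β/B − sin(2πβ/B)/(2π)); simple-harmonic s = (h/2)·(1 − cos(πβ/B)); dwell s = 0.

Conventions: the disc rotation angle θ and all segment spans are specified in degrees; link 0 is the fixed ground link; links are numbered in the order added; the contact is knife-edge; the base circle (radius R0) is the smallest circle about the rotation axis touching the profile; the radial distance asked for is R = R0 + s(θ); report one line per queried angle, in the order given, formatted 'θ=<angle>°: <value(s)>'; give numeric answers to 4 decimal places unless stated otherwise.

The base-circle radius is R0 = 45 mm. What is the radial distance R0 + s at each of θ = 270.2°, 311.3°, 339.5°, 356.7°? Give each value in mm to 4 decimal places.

seg 1 [0°–25.7°] dwell: s stays 0.0000
seg 2 [25.7°–109.6°] uniform, h=22: full span → s += 22 → s = 22.0000
seg 3 [109.6°–248.5°] dwell: s stays 22.0000
seg 4 [248.5°–276.7°] simple-harmonic, h=-19: θ=270.2° here. β=21.7, B=28.2. -19/2·(1 − cos(π·0.7695)) = -16.6162 → s = 5.3838
seg 4 [248.5°–276.7°] simple-harmonic, h=-19: full span → s += -19 → s = 3.0000
seg 5 [276.7°–330.3°] uniform, h=21: θ=311.3° here. β=34.6, B=53.6. 21·34.6/53.6 = 13.5560 → s = 16.5560
seg 5 [276.7°–330.3°] uniform, h=21: full span → s += 21 → s = 24.0000
seg 6 [330.3°–360°] simple-harmonic, h=-24: θ=339.5° here. β=9.2, B=29.7. -24/2·(1 − cos(π·0.3098)) = -5.2477 → s = 18.7523
seg 6 [330.3°–360°] simple-harmonic, h=-24: θ=356.7° here. β=26.4, B=29.7. -24/2·(1 − cos(π·0.8889)) = -23.2763 → s = 0.7237
θ=270.2°: R = R0 + s = 45 + 5.3838 = 50.3838
θ=311.3°: R = R0 + s = 45 + 16.5560 = 61.5560
θ=339.5°: R = R0 + s = 45 + 18.7523 = 63.7523
θ=356.7°: R = R0 + s = 45 + 0.7237 = 45.7237

θ=270.2°: 50.3838
θ=311.3°: 61.5560
θ=339.5°: 63.7523
θ=356.7°: 45.7237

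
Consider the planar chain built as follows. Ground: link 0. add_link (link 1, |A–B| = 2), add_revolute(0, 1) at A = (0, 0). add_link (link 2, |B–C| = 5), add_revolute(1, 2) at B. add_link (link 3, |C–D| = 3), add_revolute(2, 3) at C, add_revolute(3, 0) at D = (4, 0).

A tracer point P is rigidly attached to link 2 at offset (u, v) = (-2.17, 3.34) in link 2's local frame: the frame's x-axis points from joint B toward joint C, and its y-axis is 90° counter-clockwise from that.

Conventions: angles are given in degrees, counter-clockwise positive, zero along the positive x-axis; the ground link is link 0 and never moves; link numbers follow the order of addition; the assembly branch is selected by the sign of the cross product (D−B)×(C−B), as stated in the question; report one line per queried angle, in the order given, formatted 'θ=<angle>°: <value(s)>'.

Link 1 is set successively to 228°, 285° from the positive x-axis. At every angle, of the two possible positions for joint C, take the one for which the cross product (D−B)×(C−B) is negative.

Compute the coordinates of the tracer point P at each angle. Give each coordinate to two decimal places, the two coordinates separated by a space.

A=(0,0), D=(4.00,0)
θ=228°: B = A + 2.00·(cos228°, sin228°) = (-1.3383, -1.4863)
θ=228°: |BD| = 5.5413
θ=228°: circle(B,5.00) ∩ circle(D,3.00): a=4.2144, h=2.6906
θ=228°:   candidates: C₊=(2.0000,2.2361) cross=14.909; C₋=(3.4433,-2.9479) cross=-14.909
θ=228°:   branch - wants cross < 0 → take C=(3.4433,-2.9479) (cross=-14.909)
θ=228°: ex = (C−B)/|BC| = (0.9563,-0.2923); ey = (0.2923,0.9563)
θ=228°: P = B + -2.17·ex + 3.34·ey = (-2.4371,2.3422)
θ=285°: B = A + 2.00·(cos285°, sin285°) = (0.5176, -1.9319)
θ=285°: |BD| = 3.9823
θ=285°: circle(B,5.00) ∩ circle(D,3.00): a=4.0000, h=2.9999
θ=285°:   candidates: C₊=(2.5602,2.6319) cross=11.947; C₋=(5.4708,-2.6147) cross=-11.947
θ=285°:   branch - wants cross < 0 → take C=(5.4708,-2.6147) (cross=-11.947)
θ=285°: ex = (C−B)/|BC| = (0.9906,-0.1366); ey = (0.1366,0.9906)
θ=285°: P = B + -2.17·ex + 3.34·ey = (-1.1759,1.6732)

θ=228°: -2.44 2.34
θ=285°: -1.18 1.67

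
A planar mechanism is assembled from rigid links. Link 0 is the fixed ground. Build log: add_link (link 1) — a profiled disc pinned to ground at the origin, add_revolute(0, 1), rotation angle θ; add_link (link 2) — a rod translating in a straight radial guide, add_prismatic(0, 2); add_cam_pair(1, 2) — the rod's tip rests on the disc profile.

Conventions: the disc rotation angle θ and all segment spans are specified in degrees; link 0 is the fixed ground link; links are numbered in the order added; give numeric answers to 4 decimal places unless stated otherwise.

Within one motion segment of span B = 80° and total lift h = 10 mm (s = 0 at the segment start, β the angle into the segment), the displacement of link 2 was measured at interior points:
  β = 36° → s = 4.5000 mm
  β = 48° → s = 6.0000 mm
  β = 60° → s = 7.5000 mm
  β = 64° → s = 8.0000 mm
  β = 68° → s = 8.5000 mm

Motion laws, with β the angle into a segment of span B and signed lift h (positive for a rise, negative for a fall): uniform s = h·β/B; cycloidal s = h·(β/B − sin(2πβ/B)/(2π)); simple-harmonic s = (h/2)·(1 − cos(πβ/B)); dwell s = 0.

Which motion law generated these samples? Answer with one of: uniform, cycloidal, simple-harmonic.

candidates at β/B = r: uniform s = h·r (linear in β); cycloidal s = h·(r − sin(2πr)/(2π)); simple-harmonic s = (h/2)(1 − cos(πr))
β=36°: printed 4.5000 | uniform 4.5000, cycloidal 4.0082, simple-harmonic 4.2178
β=48°: printed 6.0000 | uniform 6.0000, cycloidal 6.9355, simple-harmonic 6.5451
β=60°: printed 7.5000 | uniform 7.5000, cycloidal 9.0915, simple-harmonic 8.5355
β=64°: printed 8.0000 | uniform 8.0000, cycloidal 9.5137, simple-harmonic 9.0451
β=68°: printed 8.5000 | uniform 8.5000, cycloidal 9.7876, simple-harmonic 9.4550
only one law matches every sample → uniform

uniform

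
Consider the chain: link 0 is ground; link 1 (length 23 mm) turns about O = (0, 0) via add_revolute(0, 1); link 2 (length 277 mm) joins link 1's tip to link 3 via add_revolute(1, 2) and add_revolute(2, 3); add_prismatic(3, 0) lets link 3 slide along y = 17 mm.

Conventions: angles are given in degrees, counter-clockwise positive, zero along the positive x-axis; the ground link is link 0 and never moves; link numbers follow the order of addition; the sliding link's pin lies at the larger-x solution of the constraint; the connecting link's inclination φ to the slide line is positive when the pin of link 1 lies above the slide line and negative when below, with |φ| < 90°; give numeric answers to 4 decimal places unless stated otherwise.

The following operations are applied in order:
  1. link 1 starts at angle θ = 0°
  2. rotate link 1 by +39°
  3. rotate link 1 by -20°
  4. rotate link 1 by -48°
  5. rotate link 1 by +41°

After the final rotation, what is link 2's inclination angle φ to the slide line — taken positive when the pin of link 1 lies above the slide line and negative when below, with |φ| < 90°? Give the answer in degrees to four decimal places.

geometry: r = 23 mm, L = 277 mm, e = 17 mm; θ starts at 0°
rotate link 1 by +39°: θ ← 0° +39° = 39°
rotate link 1 by -20°: θ ← 39° -20° = 19°
rotate link 1 by -48°: θ ← 19° -48° = -29°
rotate link 1 by +41°: θ ← -29° +41° = 12°
h = r sin θ − e = 4.781969 − 17 = -12.218031
sin φ = h / L = -12.218031 / 277 = -0.04410842
φ = arcsin(-0.04410842) = -2.528046°

-2.5280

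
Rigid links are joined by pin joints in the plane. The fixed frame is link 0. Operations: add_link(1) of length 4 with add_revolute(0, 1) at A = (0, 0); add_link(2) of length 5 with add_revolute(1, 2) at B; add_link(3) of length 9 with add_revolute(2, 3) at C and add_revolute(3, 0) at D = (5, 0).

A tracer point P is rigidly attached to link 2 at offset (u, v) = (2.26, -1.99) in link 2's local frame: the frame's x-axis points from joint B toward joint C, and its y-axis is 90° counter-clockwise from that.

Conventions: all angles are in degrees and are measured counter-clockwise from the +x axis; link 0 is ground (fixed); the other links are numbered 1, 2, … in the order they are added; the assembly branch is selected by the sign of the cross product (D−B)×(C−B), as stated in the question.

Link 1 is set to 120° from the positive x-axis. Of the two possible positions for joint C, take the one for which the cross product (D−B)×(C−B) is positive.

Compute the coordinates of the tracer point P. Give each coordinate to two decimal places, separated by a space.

A=(0,0), D=(5.00,0)
B = A + 4.00·(cos120°, sin120°) = (-2.0000, 3.4641)
|BD| = 7.8102
circle(B,5.00) ∩ circle(D,9.00): a=0.3201, h=4.9897
  candidates: C₊=(0.5000,7.7942) cross=38.971; C₋=(-3.9262,-1.1500) cross=-38.971
  branch + wants cross > 0 → take C=(0.5000,7.7942) (cross=38.971)
ex = (C−B)/|BC| = (0.5000,0.8660); ey = (-0.8660,0.5000)
P = B + 2.26·ex + -1.99·ey = (0.8534,4.4263)

0.85 4.43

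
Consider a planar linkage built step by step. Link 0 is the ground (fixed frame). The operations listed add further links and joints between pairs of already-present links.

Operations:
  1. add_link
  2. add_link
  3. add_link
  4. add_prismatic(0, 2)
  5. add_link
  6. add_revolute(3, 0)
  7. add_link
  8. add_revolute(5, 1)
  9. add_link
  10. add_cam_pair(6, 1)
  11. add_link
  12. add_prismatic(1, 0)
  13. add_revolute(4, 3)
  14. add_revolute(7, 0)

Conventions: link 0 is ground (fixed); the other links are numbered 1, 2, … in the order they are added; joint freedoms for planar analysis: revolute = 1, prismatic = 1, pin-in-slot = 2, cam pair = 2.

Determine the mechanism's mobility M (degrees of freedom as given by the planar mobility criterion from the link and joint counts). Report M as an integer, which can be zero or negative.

ground; <1,0,0>
#1 <2,0,0>
#2 <3,0,0>
#3 <4,0,0>
P:0↔2 J1 <4,1,0>
#4 <5,1,0>
R:3↔0 J1 <5,2,0>
#5 <6,2,0>
R:5↔1 J1 <6,3,0>
#6 <7,3,0>
C:6↔1 J2 <7,3,1>
#7 <8,3,1>
P:1↔0 J1 <8,4,1>
R:4↔3 J1 <8,5,1>
R:7↔0 J1 <8,6,1>
3×7 − 2×6 − 1×1 = 8

M = 8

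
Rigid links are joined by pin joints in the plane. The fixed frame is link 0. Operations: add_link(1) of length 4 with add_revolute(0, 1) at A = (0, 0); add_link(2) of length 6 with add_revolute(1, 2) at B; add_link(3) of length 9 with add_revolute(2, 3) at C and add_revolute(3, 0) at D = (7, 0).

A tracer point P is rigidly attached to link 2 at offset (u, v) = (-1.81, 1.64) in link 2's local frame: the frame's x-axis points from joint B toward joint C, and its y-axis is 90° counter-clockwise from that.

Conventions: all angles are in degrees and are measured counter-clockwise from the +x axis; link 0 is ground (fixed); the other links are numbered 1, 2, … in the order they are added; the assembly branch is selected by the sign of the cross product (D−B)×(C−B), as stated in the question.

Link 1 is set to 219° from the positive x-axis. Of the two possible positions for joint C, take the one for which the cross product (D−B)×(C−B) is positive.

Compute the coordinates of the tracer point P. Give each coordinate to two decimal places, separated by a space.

A=(0,0), D=(7.00,0)
B = A + 4.00·(cos219°, sin219°) = (-3.1086, -2.5173)
|BD| = 10.4173
circle(B,6.00) ∩ circle(D,9.00): a=3.0488, h=5.1677
  candidates: C₊=(-1.3989,3.2340) cross=53.833; C₋=(1.0986,-6.7951) cross=-53.833
  branch + wants cross > 0 → take C=(-1.3989,3.2340) (cross=53.833)
ex = (C−B)/|BC| = (0.2849,0.9585); ey = (-0.9585,0.2849)
P = B + -1.81·ex + 1.64·ey = (-5.1964,-3.7849)

-5.20 -3.78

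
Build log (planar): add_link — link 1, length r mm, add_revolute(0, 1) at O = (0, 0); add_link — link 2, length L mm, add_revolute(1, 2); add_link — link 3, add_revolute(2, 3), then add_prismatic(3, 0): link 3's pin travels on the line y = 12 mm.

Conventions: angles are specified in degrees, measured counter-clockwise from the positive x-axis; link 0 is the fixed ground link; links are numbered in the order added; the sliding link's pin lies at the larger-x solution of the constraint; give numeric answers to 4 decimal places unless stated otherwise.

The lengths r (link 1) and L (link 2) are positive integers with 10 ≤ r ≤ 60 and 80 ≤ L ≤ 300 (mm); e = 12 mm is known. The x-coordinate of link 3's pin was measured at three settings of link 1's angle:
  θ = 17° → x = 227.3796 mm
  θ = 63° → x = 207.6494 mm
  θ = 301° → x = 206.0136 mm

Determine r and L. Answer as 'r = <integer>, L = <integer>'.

constraint per measurement: (x − r cos θ)² + (r sin θ − e)² = L²
subtracting the θ₁ and θ₂ equations cancels the r² and L² terms:
r = (x₁² − x₂²) / (2[(x₁cos θ₁ + e sin θ₁) − (x₂cos θ₂ + e sin θ₂)]) = 36.9999 → r = 37
L² = (x₁ − r cos θ₁)² + (r sin θ₁ − e)² = 36863.9861 → L = 192.0000 → L = 192
check at θ₃=301°: x = 206.0136 (printed 206.0136) ✓

r = 37, L = 192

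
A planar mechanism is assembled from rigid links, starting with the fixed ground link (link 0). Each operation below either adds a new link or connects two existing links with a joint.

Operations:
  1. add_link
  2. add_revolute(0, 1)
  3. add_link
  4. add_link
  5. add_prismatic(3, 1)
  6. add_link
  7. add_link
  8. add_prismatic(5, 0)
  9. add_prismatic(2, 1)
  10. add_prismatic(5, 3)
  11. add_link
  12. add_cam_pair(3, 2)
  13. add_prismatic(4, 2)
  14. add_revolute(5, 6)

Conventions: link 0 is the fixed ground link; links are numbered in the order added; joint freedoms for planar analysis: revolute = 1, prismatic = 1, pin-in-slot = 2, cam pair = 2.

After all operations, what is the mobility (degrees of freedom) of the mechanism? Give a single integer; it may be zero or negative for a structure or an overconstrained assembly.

L=1 J1=0 J2=0
add link → L=2 J1=0 J2=0
R@0,1 dof=1 J1 → L=2 J1=1 J2=0
add link → L=3 J1=1 J2=0
add link → L=4 J1=1 J2=0
P@3,1 dof=1 J1 → L=4 J1=2 J2=0
add link → L=5 J1=2 J2=0
add link → L=6 J1=2 J2=0
P@5,0 dof=1 J1 → L=6 J1=3 J2=0
P@2,1 dof=1 J1 → L=6 J1=4 J2=0
P@5,3 dof=1 J1 → L=6 J1=5 J2=0
add link → L=7 J1=5 J2=0
C@3,2 dof=2 J2 → L=7 J1=5 J2=1
P@4,2 dof=1 J1 → L=7 J1=6 J2=1
R@5,6 dof=1 J1 → L=7 J1=7 J2=1
M=3(L−1)−2J1−J2=3·6−2·7−1=3

M = 3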